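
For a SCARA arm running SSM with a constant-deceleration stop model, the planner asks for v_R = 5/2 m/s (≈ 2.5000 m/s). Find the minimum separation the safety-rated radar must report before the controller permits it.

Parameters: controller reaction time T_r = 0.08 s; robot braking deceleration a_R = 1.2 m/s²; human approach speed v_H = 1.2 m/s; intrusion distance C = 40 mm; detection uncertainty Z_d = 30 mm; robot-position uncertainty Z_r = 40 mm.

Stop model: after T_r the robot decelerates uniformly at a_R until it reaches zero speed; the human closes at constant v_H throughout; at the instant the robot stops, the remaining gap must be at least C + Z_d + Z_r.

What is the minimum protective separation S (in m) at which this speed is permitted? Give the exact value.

S_min = 33061/6000 m = 5.5102 m

stop time T_s = (5/2)/(6/5) = 2.0833 s
robot covers v_R·T_r = 2.5000·0.0800 = 0.2000 m before braking
robot covers 2.5000·2.0833 − ½·1.2000·2.0833² = 2.6042 m while stopping
person approaches 1.2000·(0.0800+2.0833) = 2.5960 m
margins: 0.0400+0.0300+0.0400 = 0.1100 m
S_min ≈ 0.2000+2.6042+2.5960+0.1100  ⇒  S_min = 33061/6000 m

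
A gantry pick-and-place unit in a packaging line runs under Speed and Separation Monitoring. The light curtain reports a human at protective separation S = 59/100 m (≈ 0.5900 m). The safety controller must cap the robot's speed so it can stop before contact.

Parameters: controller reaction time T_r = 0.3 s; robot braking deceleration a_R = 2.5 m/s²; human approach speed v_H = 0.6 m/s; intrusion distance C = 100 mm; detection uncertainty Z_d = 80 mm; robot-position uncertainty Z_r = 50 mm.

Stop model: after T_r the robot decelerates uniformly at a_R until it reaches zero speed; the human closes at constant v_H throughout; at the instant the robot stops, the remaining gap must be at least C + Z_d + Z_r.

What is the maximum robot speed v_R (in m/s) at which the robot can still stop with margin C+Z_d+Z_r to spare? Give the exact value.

v_R_max = 3/10 m/s = 0.3000 m/s

quadratic (1/5)·v² + (27/50)·v + (-9/50) = 0
  disc = (27/50)² − 4·(1/5)·(-9/50) = 1089/2500 ; √disc = 33/50
  v_R = (−(27/50) + 33/50) / (2·(1/5)) = 3/10 m/s
check:
T_s = v_R/a_R = (3/10)/(5/2) = 0.1200 s
robot covers v_R·T_r = 0.3000·0.3000 = 0.0900 m before braking
braking distance = 0.3000²/(2·2.5000) = 0.0180 m
human closes 0.6000·0.4200 = 0.2520 m
C+Z_d+Z_r = 0.1000+0.0800+0.0500 = 0.2300 m
sum ≈ 0.0900+0.0180+0.2520+0.2300 ≈ 0.5900 m = S ✓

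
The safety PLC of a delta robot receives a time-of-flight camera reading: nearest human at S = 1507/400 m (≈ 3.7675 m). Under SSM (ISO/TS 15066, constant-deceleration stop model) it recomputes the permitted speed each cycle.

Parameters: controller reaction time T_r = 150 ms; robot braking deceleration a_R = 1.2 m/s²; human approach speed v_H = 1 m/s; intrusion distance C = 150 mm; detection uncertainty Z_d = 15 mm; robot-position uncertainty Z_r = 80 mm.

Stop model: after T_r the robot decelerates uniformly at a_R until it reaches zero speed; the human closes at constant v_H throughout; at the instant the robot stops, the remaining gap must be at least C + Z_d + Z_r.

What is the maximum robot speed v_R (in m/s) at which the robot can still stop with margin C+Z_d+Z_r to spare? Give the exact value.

at the boundary: (5/12)·v² + (59/60)·v + (-1349/400) = 0
  disc = (59/60)² − 4·(5/12)·(-1349/400) = 5929/900 ; √disc = 77/30
  v_R = (−(59/60) + 77/30) / (2·(5/12)) = 19/10 m/s
check:
stop time T_s = (19/10)/(6/5) = 1.5833 s
reaction-phase robot travel = 1.9000·0.1500 = 0.2850 m
braking distance = 1.9000²/(2·1.2000) = 1.5042 m
person approaches 1.0000·(0.1500+1.5833) = 1.7333 m
margins: 0.1500+0.0150+0.0800 = 0.2450 m
sum ≈ 0.2850+1.5042+1.7333+0.2450 ≈ 3.7675 m = S ✓

v_R_max = 19/10 m/s = 1.9000 m/s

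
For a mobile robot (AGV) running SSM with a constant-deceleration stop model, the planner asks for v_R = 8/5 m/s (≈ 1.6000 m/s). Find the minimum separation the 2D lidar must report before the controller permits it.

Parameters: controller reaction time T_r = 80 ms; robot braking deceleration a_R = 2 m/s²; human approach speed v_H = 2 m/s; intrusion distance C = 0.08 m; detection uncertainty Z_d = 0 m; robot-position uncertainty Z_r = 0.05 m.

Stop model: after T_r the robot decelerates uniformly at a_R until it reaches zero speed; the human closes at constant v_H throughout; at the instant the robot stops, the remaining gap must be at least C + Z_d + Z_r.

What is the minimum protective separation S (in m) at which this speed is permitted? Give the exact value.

S_min = 1329/500 m = 2.6580 m

braking lasts T_s = (8/5)/2 = 0.8000 s
robot covers v_R·T_r = 1.6000·0.0800 = 0.1280 m before braking
robot covers 1.6000·0.8000 − ½·2.0000·0.8000² = 0.6400 m while stopping
human closes 2.0000·0.8800 = 1.7600 m
residual clearance needed = 0.0800+0.0000+0.0500 = 0.1300 m
S_min ≈ 0.1280+0.6400+1.7600+0.1300  ⇒  S_min = 1329/500 m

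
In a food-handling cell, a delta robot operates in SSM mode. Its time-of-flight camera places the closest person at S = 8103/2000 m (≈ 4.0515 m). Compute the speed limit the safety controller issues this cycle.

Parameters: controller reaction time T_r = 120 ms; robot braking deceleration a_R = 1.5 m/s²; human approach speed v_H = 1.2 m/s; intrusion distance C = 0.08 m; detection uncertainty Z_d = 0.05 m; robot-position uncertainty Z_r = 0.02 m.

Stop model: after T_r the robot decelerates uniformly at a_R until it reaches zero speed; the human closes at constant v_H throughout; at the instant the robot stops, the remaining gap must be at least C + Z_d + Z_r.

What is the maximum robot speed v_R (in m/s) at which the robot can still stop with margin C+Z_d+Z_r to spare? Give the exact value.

collect terms ⇒ (1/3)·v_R² + (23/25)·v_R + (-1503/400) = 0
  disc = (23/25)² − 4·(1/3)·(-1503/400) = 14641/2500 ; √disc = 121/50
  v_R = (−(23/25) + 121/50) / (2·(1/3)) = 9/4 m/s
check:
stop time T_s = (9/4)/(3/2) = 1.5000 s
robot in T_r: 2.2500·0.1200 = 0.2700 m
robot under decel: 2.2500²/(2·1.5000) = 1.6875 m
human closes 1.2000·1.6200 = 1.9440 m
margins: 0.0800+0.0500+0.0200 = 0.1500 m
sum ≈ 0.2700+1.6875+1.9440+0.1500 ≈ 4.0515 m = S ✓

v_R_max = 9/4 m/s = 2.2500 m/s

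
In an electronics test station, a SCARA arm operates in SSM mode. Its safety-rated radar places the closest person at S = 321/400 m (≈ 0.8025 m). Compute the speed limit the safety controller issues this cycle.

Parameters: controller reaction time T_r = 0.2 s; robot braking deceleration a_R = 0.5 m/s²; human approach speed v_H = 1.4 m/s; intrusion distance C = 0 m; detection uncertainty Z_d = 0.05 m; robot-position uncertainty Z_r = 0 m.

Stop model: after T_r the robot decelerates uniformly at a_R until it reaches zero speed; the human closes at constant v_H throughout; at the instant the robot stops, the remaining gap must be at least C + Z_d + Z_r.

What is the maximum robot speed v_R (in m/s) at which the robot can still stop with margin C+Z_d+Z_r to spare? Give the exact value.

v_R_max = 3/20 m/s = 0.1500 m/s

collect terms ⇒ (1)·v_R² + (3)·v_R + (-189/400) = 0
  disc = (3)² − 4·(1)·(-189/400) = 1089/100 ; √disc = 33/10
  v_R = (−(3) + 33/10) / (2·(1)) = 3/20 m/s
check:
stop time T_s = (3/20)/(1/2) = 0.3000 s
robot covers v_R·T_r = 0.1500·0.2000 = 0.0300 m before braking
robot covers 0.1500·0.3000 − ½·0.5000·0.3000² = 0.0225 m while stopping
human over T_r+T_s: 1.4000·(0.2000+0.3000) = 0.7000 m
residual clearance needed = 0.0000+0.0500+0.0000 = 0.0500 m
sum ≈ 0.0300+0.0225+0.7000+0.0500 ≈ 0.8025 m = S ✓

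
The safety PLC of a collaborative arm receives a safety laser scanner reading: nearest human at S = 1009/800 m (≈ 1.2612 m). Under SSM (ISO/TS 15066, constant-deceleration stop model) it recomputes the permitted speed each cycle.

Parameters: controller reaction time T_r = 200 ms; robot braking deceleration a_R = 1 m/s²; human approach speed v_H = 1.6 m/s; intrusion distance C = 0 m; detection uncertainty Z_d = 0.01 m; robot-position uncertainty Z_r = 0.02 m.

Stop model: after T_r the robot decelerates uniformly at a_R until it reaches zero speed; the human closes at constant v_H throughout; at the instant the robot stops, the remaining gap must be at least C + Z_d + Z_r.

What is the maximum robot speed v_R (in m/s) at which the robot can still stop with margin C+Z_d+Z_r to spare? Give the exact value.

v_R_max = 9/20 m/s = 0.4500 m/s

collect terms ⇒ (1/2)·v_R² + (9/5)·v_R + (-729/800) = 0
  disc = (9/5)² − 4·(1/2)·(-729/800) = 81/16 ; √disc = 9/4
  v_R = (−(9/5) + 9/4) / (2·(1/2)) = 9/20 m/s
check:
braking lasts T_s = (9/20)/1 = 0.4500 s
robot in T_r: 0.4500·0.2000 = 0.0900 m
robot covers 0.4500·0.4500 − ½·1.0000·0.4500² = 0.1013 m while stopping
person approaches 1.6000·(0.2000+0.4500) = 1.0400 m
residual clearance needed = 0.0000+0.0100+0.0200 = 0.0300 m
sum ≈ 0.0900+0.1013+1.0400+0.0300 ≈ 1.2612 m = S ✓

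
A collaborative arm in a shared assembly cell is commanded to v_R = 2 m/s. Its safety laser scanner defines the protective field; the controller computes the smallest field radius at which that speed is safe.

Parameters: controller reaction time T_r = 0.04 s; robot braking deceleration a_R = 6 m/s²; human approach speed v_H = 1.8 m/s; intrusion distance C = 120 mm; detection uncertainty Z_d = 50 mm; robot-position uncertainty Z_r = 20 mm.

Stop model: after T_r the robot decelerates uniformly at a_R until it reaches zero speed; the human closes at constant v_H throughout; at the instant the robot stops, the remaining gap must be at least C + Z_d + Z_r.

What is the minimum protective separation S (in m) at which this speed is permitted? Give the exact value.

S_min = 1913/1500 m = 1.2753 m

stop time T_s = 2/6 = 0.3333 s
robot in T_r: 2.0000·0.0400 = 0.0800 m
braking distance = 2.0000²/(2·6.0000) = 0.3333 m
human closes 1.8000·0.3733 = 0.6720 m
margins: 0.1200+0.0500+0.0200 = 0.1900 m
S_min ≈ 0.0800+0.3333+0.6720+0.1900  ⇒  S_min = 1913/1500 m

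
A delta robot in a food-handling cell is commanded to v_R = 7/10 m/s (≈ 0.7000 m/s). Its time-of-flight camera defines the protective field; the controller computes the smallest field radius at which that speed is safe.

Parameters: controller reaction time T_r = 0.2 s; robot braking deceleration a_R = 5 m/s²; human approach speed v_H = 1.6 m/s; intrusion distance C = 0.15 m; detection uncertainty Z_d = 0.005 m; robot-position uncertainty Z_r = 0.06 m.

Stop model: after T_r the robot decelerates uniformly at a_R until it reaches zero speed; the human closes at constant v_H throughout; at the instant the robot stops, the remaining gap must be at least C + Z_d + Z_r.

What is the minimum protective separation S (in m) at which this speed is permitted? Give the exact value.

stop time T_s = (7/10)/5 = 0.1400 s
reaction-phase robot travel = 0.7000·0.2000 = 0.1400 m
robot under decel: 0.7000²/(2·5.0000) = 0.0490 m
human over T_r+T_s: 1.6000·(0.2000+0.1400) = 0.5440 m
C+Z_d+Z_r = 0.1500+0.0050+0.0600 = 0.2150 m
S_min ≈ 0.1400+0.0490+0.5440+0.2150  ⇒  S_min = 237/250 m

S_min = 237/250 m = 0.9480 m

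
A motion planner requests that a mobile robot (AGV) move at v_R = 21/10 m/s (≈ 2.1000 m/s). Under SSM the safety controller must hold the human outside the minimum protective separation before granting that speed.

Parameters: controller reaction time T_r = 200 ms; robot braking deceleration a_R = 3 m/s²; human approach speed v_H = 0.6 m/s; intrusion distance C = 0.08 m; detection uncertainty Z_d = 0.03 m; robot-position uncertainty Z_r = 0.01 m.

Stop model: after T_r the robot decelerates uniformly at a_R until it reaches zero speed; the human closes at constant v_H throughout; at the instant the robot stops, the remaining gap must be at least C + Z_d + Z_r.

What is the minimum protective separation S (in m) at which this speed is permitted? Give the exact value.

S_min = 363/200 m = 1.8150 m

T_s = v_R/a_R = (21/10)/3 = 0.7000 s
reaction-phase robot travel = 2.1000·0.2000 = 0.4200 m
braking distance = 2.1000²/(2·3.0000) = 0.7350 m
human closes 0.6000·0.9000 = 0.5400 m
C+Z_d+Z_r = 0.0800+0.0300+0.0100 = 0.1200 m
S_min ≈ 0.4200+0.7350+0.5400+0.1200  ⇒  S_min = 363/200 m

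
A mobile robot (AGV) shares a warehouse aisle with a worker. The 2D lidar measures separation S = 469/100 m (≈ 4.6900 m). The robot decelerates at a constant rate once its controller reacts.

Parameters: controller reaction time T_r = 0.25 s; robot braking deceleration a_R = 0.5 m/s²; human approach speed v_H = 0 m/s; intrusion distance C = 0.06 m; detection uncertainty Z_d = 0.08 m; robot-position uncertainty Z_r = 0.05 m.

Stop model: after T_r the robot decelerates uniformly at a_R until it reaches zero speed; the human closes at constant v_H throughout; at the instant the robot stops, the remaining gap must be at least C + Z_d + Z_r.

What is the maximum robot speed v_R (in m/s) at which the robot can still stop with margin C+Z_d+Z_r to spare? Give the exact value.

collect terms ⇒ (1)·v_R² + (1/4)·v_R + (-9/2) = 0
  disc = (1/4)² − 4·(1)·(-9/2) = 289/16 ; √disc = 17/4
  v_R = (−(1/4) + 17/4) / (2·(1)) = 2 m/s
check:
braking lasts T_s = 2/(1/2) = 4.0000 s
reaction-phase robot travel = 2.0000·0.2500 = 0.5000 m
braking distance = 2.0000²/(2·0.5000) = 4.0000 m
human over T_r+T_s: 0.0000·(0.2500+4.0000) = 0.0000 m
C+Z_d+Z_r = 0.0600+0.0800+0.0500 = 0.1900 m
sum ≈ 0.5000+4.0000+0.0000+0.1900 ≈ 4.6900 m = S ✓

v_R_max = 2 m/s = 2.0000 m/s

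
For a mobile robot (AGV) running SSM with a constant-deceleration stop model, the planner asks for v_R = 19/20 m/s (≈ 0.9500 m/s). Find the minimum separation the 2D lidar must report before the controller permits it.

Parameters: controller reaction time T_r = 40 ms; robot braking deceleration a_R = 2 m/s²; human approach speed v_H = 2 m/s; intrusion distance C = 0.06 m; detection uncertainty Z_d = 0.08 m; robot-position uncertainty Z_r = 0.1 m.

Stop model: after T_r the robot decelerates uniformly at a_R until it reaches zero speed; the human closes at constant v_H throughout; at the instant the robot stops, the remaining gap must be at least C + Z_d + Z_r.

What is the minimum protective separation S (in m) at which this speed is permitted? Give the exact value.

braking lasts T_s = (19/20)/2 = 0.4750 s
robot covers v_R·T_r = 0.9500·0.0400 = 0.0380 m before braking
robot under decel: 0.9500²/(2·2.0000) = 0.2256 m
person approaches 2.0000·(0.0400+0.4750) = 1.0300 m
margins: 0.0600+0.0800+0.1000 = 0.2400 m
S_min ≈ 0.0380+0.2256+1.0300+0.2400  ⇒  S_min = 12269/8000 m

S_min = 12269/8000 m = 1.5336 m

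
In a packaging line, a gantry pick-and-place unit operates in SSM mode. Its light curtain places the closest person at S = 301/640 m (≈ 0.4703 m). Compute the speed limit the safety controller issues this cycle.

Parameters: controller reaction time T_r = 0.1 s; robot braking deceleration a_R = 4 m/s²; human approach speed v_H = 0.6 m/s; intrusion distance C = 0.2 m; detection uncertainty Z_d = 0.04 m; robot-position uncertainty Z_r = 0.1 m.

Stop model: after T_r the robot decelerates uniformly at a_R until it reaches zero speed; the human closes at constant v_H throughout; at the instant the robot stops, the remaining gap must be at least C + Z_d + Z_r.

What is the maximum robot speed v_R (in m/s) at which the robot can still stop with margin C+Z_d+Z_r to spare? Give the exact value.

v_R_max = 1/4 m/s = 0.2500 m/s

at the boundary: (1/8)·v² + (1/4)·v + (-9/128) = 0
  disc = (1/4)² − 4·(1/8)·(-9/128) = 25/256 ; √disc = 5/16
  v_R = (−(1/4) + 5/16) / (2·(1/8)) = 1/4 m/s
check:
braking lasts T_s = (1/4)/4 = 0.0625 s
reaction-phase robot travel = 0.2500·0.1000 = 0.0250 m
braking distance = 0.2500²/(2·4.0000) = 0.0078 m
human closes 0.6000·0.1625 = 0.0975 m
C+Z_d+Z_r = 0.2000+0.0400+0.1000 = 0.3400 m
sum ≈ 0.0250+0.0078+0.0975+0.3400 ≈ 0.4703 m = S ✓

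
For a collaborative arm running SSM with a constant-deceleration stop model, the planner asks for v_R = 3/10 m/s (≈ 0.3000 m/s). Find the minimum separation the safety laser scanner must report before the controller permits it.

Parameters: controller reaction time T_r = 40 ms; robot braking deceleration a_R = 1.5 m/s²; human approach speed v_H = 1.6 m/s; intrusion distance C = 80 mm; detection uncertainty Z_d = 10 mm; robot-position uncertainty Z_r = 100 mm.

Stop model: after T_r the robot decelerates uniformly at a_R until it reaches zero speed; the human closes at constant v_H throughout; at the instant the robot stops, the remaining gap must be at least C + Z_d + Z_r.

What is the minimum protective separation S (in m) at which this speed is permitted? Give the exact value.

S_min = 77/125 m = 0.6160 m

braking lasts T_s = (3/10)/(3/2) = 0.2000 s
robot in T_r: 0.3000·0.0400 = 0.0120 m
braking distance = 0.3000²/(2·1.5000) = 0.0300 m
person approaches 1.6000·(0.0400+0.2000) = 0.3840 m
C+Z_d+Z_r = 0.0800+0.0100+0.1000 = 0.1900 m
S_min ≈ 0.0120+0.0300+0.3840+0.1900  ⇒  S_min = 77/125 m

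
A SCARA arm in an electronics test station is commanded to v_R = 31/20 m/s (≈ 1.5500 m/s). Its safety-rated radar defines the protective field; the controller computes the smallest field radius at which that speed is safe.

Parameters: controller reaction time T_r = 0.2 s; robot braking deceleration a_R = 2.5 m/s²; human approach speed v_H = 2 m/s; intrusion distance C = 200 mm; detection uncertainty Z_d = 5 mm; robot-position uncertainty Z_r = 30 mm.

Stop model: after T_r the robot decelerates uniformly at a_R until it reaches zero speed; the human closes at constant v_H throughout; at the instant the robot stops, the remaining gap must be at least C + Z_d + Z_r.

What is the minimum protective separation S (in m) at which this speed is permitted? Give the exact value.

S_min = 5331/2000 m = 2.6655 m

T_s = v_R/a_R = (31/20)/(5/2) = 0.6200 s
robot in T_r: 1.5500·0.2000 = 0.3100 m
robot under decel: 1.5500²/(2·2.5000) = 0.4805 m
human over T_r+T_s: 2.0000·(0.2000+0.6200) = 1.6400 m
margins: 0.2000+0.0050+0.0300 = 0.2350 m
S_min ≈ 0.3100+0.4805+1.6400+0.2350  ⇒  S_min = 5331/2000 m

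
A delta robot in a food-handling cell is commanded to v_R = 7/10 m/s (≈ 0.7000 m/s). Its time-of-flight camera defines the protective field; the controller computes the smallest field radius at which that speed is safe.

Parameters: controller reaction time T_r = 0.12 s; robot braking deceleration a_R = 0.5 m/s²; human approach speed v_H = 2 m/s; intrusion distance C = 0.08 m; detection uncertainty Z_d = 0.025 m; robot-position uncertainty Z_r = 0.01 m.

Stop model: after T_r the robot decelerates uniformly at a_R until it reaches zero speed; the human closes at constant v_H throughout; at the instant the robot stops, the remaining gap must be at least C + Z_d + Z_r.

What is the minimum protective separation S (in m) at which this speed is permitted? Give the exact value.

T_s = v_R/a_R = (7/10)/(1/2) = 1.4000 s
reaction-phase robot travel = 0.7000·0.1200 = 0.0840 m
robot covers 0.7000·1.4000 − ½·0.5000·1.4000² = 0.4900 m while stopping
human closes 2.0000·1.5200 = 3.0400 m
residual clearance needed = 0.0800+0.0250+0.0100 = 0.1150 m
S_min ≈ 0.0840+0.4900+3.0400+0.1150  ⇒  S_min = 3729/1000 m

S_min = 3729/1000 m = 3.7290 m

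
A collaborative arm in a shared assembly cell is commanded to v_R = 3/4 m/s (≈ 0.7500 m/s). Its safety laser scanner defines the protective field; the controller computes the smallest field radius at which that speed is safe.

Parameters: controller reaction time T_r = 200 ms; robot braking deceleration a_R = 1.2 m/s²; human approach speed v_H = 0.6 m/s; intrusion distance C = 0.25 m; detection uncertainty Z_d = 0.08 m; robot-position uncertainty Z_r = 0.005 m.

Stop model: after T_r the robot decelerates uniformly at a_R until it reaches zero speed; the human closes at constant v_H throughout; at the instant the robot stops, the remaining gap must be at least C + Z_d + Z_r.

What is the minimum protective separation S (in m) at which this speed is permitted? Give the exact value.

stop time T_s = (3/4)/(6/5) = 0.6250 s
reaction-phase robot travel = 0.7500·0.2000 = 0.1500 m
robot covers 0.7500·0.6250 − ½·1.2000·0.6250² = 0.2344 m while stopping
human closes 0.6000·0.8250 = 0.4950 m
residual clearance needed = 0.2500+0.0800+0.0050 = 0.3350 m
S_min ≈ 0.1500+0.2344+0.4950+0.3350  ⇒  S_min = 1943/1600 m

S_min = 1943/1600 m = 1.2144 m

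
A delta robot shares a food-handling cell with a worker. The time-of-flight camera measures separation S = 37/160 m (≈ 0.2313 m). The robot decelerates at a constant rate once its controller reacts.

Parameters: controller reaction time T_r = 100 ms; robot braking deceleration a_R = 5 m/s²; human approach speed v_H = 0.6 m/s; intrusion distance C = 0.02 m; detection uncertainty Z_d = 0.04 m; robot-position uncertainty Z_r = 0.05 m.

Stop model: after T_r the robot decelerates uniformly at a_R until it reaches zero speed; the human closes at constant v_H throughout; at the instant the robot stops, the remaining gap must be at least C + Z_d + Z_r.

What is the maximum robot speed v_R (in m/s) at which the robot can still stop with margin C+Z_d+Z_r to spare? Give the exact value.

at the boundary: (1/10)·v² + (11/50)·v + (-49/800) = 0
  disc = (11/50)² − 4·(1/10)·(-49/800) = 729/10000 ; √disc = 27/100
  v_R = (−(11/50) + 27/100) / (2·(1/10)) = 1/4 m/s
check:
stop time T_s = (1/4)/5 = 0.0500 s
robot in T_r: 0.2500·0.1000 = 0.0250 m
braking distance = 0.2500²/(2·5.0000) = 0.0063 m
human closes 0.6000·0.1500 = 0.0900 m
residual clearance needed = 0.0200+0.0400+0.0500 = 0.1100 m
sum ≈ 0.0250+0.0063+0.0900+0.1100 ≈ 0.2313 m = S ✓

v_R_max = 1/4 m/s = 0.2500 m/s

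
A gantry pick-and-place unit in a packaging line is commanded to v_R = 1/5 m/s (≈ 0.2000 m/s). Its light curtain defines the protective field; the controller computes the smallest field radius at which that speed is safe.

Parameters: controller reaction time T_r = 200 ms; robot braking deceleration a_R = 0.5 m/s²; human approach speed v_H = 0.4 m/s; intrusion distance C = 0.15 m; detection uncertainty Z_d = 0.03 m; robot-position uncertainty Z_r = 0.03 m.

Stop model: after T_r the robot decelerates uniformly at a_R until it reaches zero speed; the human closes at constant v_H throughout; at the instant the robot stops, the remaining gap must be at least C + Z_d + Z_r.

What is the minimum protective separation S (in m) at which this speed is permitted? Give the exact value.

S_min = 53/100 m = 0.5300 m

stop time T_s = (1/5)/(1/2) = 0.4000 s
robot covers v_R·T_r = 0.2000·0.2000 = 0.0400 m before braking
robot under decel: 0.2000²/(2·0.5000) = 0.0400 m
human over T_r+T_s: 0.4000·(0.2000+0.4000) = 0.2400 m
margins: 0.1500+0.0300+0.0300 = 0.2100 m
S_min ≈ 0.0400+0.0400+0.2400+0.2100  ⇒  S_min = 53/100 m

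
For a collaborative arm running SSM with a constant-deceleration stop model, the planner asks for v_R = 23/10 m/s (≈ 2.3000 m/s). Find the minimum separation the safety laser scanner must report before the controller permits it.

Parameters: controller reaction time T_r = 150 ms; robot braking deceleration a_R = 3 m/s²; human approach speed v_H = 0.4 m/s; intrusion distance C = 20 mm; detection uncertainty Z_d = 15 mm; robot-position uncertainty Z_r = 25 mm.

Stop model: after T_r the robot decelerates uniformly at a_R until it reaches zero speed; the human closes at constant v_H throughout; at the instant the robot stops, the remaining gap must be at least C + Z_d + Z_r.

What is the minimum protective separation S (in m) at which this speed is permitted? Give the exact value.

S_min = 124/75 m = 1.6533 m

stop time T_s = (23/10)/3 = 0.7667 s
robot covers v_R·T_r = 2.3000·0.1500 = 0.3450 m before braking
braking distance = 2.3000²/(2·3.0000) = 0.8817 m
human over T_r+T_s: 0.4000·(0.1500+0.7667) = 0.3667 m
margins: 0.0200+0.0150+0.0250 = 0.0600 m
S_min ≈ 0.3450+0.8817+0.3667+0.0600  ⇒  S_min = 124/75 m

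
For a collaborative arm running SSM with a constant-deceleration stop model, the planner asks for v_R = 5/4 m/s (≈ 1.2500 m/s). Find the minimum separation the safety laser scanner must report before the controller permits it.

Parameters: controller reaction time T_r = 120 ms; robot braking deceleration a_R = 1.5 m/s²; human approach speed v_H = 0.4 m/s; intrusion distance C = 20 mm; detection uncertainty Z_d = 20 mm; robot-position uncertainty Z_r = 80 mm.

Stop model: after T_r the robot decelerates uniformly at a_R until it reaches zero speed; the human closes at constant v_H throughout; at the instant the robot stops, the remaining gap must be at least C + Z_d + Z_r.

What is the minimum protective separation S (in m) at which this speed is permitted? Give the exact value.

T_s = v_R/a_R = (5/4)/(3/2) = 0.8333 s
robot covers v_R·T_r = 1.2500·0.1200 = 0.1500 m before braking
robot covers 1.2500·0.8333 − ½·1.5000·0.8333² = 0.5208 m while stopping
human over T_r+T_s: 0.4000·(0.1200+0.8333) = 0.3813 m
margins: 0.0200+0.0200+0.0800 = 0.1200 m
S_min ≈ 0.1500+0.5208+0.3813+0.1200  ⇒  S_min = 7033/6000 m

S_min = 7033/6000 m = 1.1722 m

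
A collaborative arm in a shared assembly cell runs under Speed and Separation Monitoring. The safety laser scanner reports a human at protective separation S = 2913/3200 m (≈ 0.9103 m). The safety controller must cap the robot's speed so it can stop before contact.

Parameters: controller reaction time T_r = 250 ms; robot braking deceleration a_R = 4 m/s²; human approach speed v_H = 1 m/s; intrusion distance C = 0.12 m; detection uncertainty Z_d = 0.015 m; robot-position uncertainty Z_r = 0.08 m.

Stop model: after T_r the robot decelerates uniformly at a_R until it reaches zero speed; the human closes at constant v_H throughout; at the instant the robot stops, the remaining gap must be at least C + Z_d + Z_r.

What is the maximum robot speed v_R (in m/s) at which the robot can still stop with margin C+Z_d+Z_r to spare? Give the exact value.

quadratic (1/8)·v² + (1/2)·v + (-57/128) = 0
  disc = (1/2)² − 4·(1/8)·(-57/128) = 121/256 ; √disc = 11/16
  v_R = (−(1/2) + 11/16) / (2·(1/8)) = 3/4 m/s
check:
braking lasts T_s = (3/4)/4 = 0.1875 s
reaction-phase robot travel = 0.7500·0.2500 = 0.1875 m
robot under decel: 0.7500²/(2·4.0000) = 0.0703 m
human over T_r+T_s: 1.0000·(0.2500+0.1875) = 0.4375 m
margins: 0.1200+0.0150+0.0800 = 0.2150 m
sum ≈ 0.1875+0.0703+0.4375+0.2150 ≈ 0.9103 m = S ✓

v_R_max = 3/4 m/s = 0.7500 m/s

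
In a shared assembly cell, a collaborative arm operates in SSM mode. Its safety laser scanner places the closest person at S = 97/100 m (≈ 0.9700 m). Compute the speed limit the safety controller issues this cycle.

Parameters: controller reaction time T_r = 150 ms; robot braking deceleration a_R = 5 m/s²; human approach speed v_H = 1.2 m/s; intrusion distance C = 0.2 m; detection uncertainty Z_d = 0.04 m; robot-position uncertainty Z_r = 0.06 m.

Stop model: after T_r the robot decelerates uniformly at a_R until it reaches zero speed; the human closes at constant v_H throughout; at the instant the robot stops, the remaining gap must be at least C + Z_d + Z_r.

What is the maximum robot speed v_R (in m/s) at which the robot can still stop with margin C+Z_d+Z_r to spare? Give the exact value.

v_R_max = 1 m/s = 1.0000 m/s

collect terms ⇒ (1/10)·v_R² + (39/100)·v_R + (-49/100) = 0
  disc = (39/100)² − 4·(1/10)·(-49/100) = 3481/10000 ; √disc = 59/100
  v_R = (−(39/100) + 59/100) / (2·(1/10)) = 1 m/s
check:
braking lasts T_s = 1/5 = 0.2000 s
robot in T_r: 1.0000·0.1500 = 0.1500 m
robot under decel: 1.0000²/(2·5.0000) = 0.1000 m
human closes 1.2000·0.3500 = 0.4200 m
C+Z_d+Z_r = 0.2000+0.0400+0.0600 = 0.3000 m
sum ≈ 0.1500+0.1000+0.4200+0.3000 ≈ 0.9700 m = S ✓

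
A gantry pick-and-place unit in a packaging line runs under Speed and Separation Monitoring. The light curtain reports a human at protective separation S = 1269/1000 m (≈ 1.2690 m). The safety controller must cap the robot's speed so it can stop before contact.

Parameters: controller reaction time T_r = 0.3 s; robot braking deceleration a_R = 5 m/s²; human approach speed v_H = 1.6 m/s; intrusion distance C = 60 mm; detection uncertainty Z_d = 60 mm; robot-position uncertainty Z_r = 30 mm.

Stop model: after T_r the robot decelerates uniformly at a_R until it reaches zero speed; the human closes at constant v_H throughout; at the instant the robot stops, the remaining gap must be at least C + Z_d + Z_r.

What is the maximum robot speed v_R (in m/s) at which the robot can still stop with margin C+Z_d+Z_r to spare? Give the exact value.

v_R_max = 9/10 m/s = 0.9000 m/s

quadratic (1/10)·v² + (31/50)·v + (-639/1000) = 0
  disc = (31/50)² − 4·(1/10)·(-639/1000) = 16/25 ; √disc = 4/5
  v_R = (−(31/50) + 4/5) / (2·(1/10)) = 9/10 m/s
check:
T_s = v_R/a_R = (9/10)/5 = 0.1800 s
robot covers v_R·T_r = 0.9000·0.3000 = 0.2700 m before braking
robot under decel: 0.9000²/(2·5.0000) = 0.0810 m
person approaches 1.6000·(0.3000+0.1800) = 0.7680 m
residual clearance needed = 0.0600+0.0600+0.0300 = 0.1500 m
sum ≈ 0.2700+0.0810+0.7680+0.1500 ≈ 1.2690 m = S ✓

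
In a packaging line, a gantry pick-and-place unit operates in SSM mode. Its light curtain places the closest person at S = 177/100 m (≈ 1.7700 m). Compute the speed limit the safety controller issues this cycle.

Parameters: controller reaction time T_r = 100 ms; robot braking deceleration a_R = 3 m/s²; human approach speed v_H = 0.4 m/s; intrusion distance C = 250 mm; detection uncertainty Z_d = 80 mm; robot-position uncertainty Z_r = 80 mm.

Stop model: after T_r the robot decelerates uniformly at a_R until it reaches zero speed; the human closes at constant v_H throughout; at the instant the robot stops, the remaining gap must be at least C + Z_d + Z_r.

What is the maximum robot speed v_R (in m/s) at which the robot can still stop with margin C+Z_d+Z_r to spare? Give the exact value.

v_R_max = 11/5 m/s = 2.2000 m/s

quadratic (1/6)·v² + (7/30)·v + (-33/25) = 0
  disc = (7/30)² − 4·(1/6)·(-33/25) = 841/900 ; √disc = 29/30
  v_R = (−(7/30) + 29/30) / (2·(1/6)) = 11/5 m/s
check:
T_s = v_R/a_R = (11/5)/3 = 0.7333 s
robot covers v_R·T_r = 2.2000·0.1000 = 0.2200 m before braking
robot under decel: 2.2000²/(2·3.0000) = 0.8067 m
human over T_r+T_s: 0.4000·(0.1000+0.7333) = 0.3333 m
residual clearance needed = 0.2500+0.0800+0.0800 = 0.4100 m
sum ≈ 0.2200+0.8067+0.3333+0.4100 ≈ 1.7700 m = S ✓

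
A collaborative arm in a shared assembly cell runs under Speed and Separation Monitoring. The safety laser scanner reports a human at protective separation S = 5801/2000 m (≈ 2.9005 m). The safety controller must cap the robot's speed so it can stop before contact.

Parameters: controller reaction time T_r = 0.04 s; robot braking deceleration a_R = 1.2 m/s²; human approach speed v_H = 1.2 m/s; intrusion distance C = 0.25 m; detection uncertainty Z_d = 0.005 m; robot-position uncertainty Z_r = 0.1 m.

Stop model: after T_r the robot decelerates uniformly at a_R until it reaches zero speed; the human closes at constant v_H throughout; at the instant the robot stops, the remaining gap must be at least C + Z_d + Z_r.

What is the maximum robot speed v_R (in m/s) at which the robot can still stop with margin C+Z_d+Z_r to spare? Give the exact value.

at the boundary: (5/12)·v² + (26/25)·v + (-999/400) = 0
  disc = (26/25)² − 4·(5/12)·(-999/400) = 52441/10000 ; √disc = 229/100
  v_R = (−(26/25) + 229/100) / (2·(5/12)) = 3/2 m/s
check:
T_s = v_R/a_R = (3/2)/(6/5) = 1.2500 s
robot covers v_R·T_r = 1.5000·0.0400 = 0.0600 m before braking
robot covers 1.5000·1.2500 − ½·1.2000·1.2500² = 0.9375 m while stopping
human over T_r+T_s: 1.2000·(0.0400+1.2500) = 1.5480 m
margins: 0.2500+0.0050+0.1000 = 0.3550 m
sum ≈ 0.0600+0.9375+1.5480+0.3550 ≈ 2.9005 m = S ✓

v_R_max = 3/2 m/s = 1.5000 m/s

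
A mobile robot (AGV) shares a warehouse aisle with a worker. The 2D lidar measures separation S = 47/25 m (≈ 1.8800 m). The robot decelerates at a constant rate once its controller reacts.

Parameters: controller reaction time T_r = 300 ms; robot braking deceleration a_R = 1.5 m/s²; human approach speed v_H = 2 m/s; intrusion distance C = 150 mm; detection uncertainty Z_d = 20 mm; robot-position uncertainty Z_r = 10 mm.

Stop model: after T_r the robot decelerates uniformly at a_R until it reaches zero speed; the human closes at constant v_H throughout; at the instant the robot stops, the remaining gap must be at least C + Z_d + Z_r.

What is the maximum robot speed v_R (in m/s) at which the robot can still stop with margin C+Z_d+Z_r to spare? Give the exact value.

collect terms ⇒ (1/3)·v_R² + (49/30)·v_R + (-11/10) = 0
  disc = (49/30)² − 4·(1/3)·(-11/10) = 3721/900 ; √disc = 61/30
  v_R = (−(49/30) + 61/30) / (2·(1/3)) = 3/5 m/s
check:
T_s = v_R/a_R = (3/5)/(3/2) = 0.4000 s
robot in T_r: 0.6000·0.3000 = 0.1800 m
robot under decel: 0.6000²/(2·1.5000) = 0.1200 m
human over T_r+T_s: 2.0000·(0.3000+0.4000) = 1.4000 m
C+Z_d+Z_r = 0.1500+0.0200+0.0100 = 0.1800 m
sum ≈ 0.1800+0.1200+1.4000+0.1800 ≈ 1.8800 m = S ✓

v_R_max = 3/5 m/s = 0.6000 m/s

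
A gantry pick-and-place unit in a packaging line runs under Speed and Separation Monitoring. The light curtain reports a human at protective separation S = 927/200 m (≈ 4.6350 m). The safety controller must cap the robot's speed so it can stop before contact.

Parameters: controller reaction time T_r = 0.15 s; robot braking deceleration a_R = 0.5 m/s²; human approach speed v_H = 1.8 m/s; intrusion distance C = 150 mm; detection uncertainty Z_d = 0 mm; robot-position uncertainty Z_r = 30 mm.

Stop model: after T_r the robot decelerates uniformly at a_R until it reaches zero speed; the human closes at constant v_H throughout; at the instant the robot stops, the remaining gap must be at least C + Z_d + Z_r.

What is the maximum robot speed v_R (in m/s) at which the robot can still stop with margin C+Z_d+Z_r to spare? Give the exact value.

v_R_max = 9/10 m/s = 0.9000 m/s

at the boundary: (1)·v² + (15/4)·v + (-837/200) = 0
  disc = (15/4)² − 4·(1)·(-837/200) = 12321/400 ; √disc = 111/20
  v_R = (−(15/4) + 111/20) / (2·(1)) = 9/10 m/s
check:
braking lasts T_s = (9/10)/(1/2) = 1.8000 s
reaction-phase robot travel = 0.9000·0.1500 = 0.1350 m
braking distance = 0.9000²/(2·0.5000) = 0.8100 m
human closes 1.8000·1.9500 = 3.5100 m
residual clearance needed = 0.1500+0.0000+0.0300 = 0.1800 m
sum ≈ 0.1350+0.8100+3.5100+0.1800 ≈ 4.6350 m = S ✓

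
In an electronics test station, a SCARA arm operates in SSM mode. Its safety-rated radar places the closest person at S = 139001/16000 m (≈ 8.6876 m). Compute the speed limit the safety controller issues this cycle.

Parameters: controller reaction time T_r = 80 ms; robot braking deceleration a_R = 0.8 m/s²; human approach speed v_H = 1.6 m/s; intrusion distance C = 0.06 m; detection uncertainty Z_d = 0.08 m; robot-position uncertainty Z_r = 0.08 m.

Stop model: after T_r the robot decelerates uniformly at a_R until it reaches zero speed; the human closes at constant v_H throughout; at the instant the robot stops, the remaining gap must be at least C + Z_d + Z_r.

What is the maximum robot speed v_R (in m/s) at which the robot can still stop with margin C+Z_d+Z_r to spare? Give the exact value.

v_R_max = 47/20 m/s = 2.3500 m/s

at the boundary: (5/8)·v² + (52/25)·v + (-133433/16000) = 0
  disc = (52/25)² − 4·(5/8)·(-133433/16000) = 4028049/160000 ; √disc = 2007/400
  v_R = (−(52/25) + 2007/400) / (2·(5/8)) = 47/20 m/s
check:
stop time T_s = (47/20)/(4/5) = 2.9375 s
reaction-phase robot travel = 2.3500·0.0800 = 0.1880 m
braking distance = 2.3500²/(2·0.8000) = 3.4516 m
human over T_r+T_s: 1.6000·(0.0800+2.9375) = 4.8280 m
C+Z_d+Z_r = 0.0600+0.0800+0.0800 = 0.2200 m
sum ≈ 0.1880+3.4516+4.8280+0.2200 ≈ 8.6876 m = S ✓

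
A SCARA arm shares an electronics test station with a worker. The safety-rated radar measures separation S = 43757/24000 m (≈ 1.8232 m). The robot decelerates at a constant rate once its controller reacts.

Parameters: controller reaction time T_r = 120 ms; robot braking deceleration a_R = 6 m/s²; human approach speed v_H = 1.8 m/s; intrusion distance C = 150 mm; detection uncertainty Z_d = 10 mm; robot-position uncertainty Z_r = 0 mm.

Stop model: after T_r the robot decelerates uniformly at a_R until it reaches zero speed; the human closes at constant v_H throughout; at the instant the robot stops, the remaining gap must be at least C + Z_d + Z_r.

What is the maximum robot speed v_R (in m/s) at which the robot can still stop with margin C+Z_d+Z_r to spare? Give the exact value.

v_R_max = 47/20 m/s = 2.3500 m/s

collect terms ⇒ (1/12)·v_R² + (21/50)·v_R + (-34733/24000) = 0
  disc = (21/50)² − 4·(1/12)·(-34733/24000) = 237169/360000 ; √disc = 487/600
  v_R = (−(21/50) + 487/600) / (2·(1/12)) = 47/20 m/s
check:
stop time T_s = (47/20)/6 = 0.3917 s
robot covers v_R·T_r = 2.3500·0.1200 = 0.2820 m before braking
braking distance = 2.3500²/(2·6.0000) = 0.4602 m
human closes 1.8000·0.5117 = 0.9210 m
margins: 0.1500+0.0100+0.0000 = 0.1600 m
sum ≈ 0.2820+0.4602+0.9210+0.1600 ≈ 1.8232 m = S ✓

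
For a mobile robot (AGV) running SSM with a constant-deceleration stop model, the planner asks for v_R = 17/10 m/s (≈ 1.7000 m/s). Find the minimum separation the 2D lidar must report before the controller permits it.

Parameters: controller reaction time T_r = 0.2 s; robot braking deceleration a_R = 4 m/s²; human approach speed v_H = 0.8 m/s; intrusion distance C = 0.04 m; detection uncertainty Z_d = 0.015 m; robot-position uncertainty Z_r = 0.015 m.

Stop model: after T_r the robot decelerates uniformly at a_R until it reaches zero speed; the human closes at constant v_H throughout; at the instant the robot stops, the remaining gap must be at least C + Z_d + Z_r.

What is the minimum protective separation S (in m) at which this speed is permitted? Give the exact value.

S_min = 1017/800 m = 1.2712 m

T_s = v_R/a_R = (17/10)/4 = 0.4250 s
reaction-phase robot travel = 1.7000·0.2000 = 0.3400 m
robot under decel: 1.7000²/(2·4.0000) = 0.3613 m
human closes 0.8000·0.6250 = 0.5000 m
C+Z_d+Z_r = 0.0400+0.0150+0.0150 = 0.0700 m
S_min ≈ 0.3400+0.3613+0.5000+0.0700  ⇒  S_min = 1017/800 m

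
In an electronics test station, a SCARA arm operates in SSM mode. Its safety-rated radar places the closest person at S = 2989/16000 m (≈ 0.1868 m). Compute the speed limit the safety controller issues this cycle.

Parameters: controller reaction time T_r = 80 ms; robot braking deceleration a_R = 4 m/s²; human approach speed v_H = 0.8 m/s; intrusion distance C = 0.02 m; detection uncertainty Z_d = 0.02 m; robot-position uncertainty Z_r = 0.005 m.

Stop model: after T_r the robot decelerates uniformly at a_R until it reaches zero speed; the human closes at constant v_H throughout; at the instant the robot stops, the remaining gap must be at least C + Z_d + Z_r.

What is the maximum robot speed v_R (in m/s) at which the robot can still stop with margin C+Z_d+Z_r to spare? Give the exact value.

quadratic (1/8)·v² + (7/25)·v + (-249/3200) = 0
  disc = (7/25)² − 4·(1/8)·(-249/3200) = 18769/160000 ; √disc = 137/400
  v_R = (−(7/25) + 137/400) / (2·(1/8)) = 1/4 m/s
check:
T_s = v_R/a_R = (1/4)/4 = 0.0625 s
robot in T_r: 0.2500·0.0800 = 0.0200 m
robot covers 0.2500·0.0625 − ½·4.0000·0.0625² = 0.0078 m while stopping
person approaches 0.8000·(0.0800+0.0625) = 0.1140 m
residual clearance needed = 0.0200+0.0200+0.0050 = 0.0450 m
sum ≈ 0.0200+0.0078+0.1140+0.0450 ≈ 0.1868 m = S ✓

v_R_max = 1/4 m/s = 0.2500 m/s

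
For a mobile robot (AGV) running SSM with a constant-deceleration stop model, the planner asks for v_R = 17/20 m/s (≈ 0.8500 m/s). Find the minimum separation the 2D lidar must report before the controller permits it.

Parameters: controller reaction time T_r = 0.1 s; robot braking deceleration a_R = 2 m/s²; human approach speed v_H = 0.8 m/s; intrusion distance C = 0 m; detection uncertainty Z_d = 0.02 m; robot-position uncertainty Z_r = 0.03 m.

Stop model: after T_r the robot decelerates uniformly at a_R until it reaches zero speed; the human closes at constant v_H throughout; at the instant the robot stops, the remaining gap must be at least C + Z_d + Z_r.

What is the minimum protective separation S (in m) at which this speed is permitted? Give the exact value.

S_min = 1177/1600 m = 0.7356 m

braking lasts T_s = (17/20)/2 = 0.4250 s
robot in T_r: 0.8500·0.1000 = 0.0850 m
robot covers 0.8500·0.4250 − ½·2.0000·0.4250² = 0.1806 m while stopping
person approaches 0.8000·(0.1000+0.4250) = 0.4200 m
residual clearance needed = 0.0000+0.0200+0.0300 = 0.0500 m
S_min ≈ 0.0850+0.1806+0.4200+0.0500  ⇒  S_min = 1177/1600 m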